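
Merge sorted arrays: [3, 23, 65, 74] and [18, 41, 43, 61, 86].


Take 3 from A
Take 18 from B
Take 23 from A
Take 41 from B
Take 43 from B
Take 61 from B
Take 65 from A
Take 74 from A

Merged: [3, 18, 23, 41, 43, 61, 65, 74, 86]


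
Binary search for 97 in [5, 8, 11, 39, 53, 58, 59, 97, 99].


Step 1: lo=0, hi=8, mid=4, val=53
Step 2: lo=5, hi=8, mid=6, val=59
Step 3: lo=7, hi=8, mid=7, val=97

Found at index 7


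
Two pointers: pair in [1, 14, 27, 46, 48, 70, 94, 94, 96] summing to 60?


lo=0(1)+hi=8(96)=97
lo=0(1)+hi=7(94)=95
lo=0(1)+hi=6(94)=95
lo=0(1)+hi=5(70)=71
lo=0(1)+hi=4(48)=49
lo=1(14)+hi=4(48)=62
lo=1(14)+hi=3(46)=60

Yes: 14+46=60


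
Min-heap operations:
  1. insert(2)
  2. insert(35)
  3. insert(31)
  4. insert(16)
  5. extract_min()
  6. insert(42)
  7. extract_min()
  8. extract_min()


insert(2) -> [2]
insert(35) -> [2, 35]
insert(31) -> [2, 35, 31]
insert(16) -> [2, 16, 31, 35]
extract_min()->2, [16, 35, 31]
insert(42) -> [16, 35, 31, 42]
extract_min()->16, [31, 35, 42]
extract_min()->31, [35, 42]

Final heap: [35, 42]


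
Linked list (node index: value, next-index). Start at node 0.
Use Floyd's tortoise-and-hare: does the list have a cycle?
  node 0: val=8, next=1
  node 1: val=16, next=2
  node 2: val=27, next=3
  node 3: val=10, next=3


Floyd's tortoise (slow, +1) and hare (fast, +2):
  init: slow=0, fast=0
  step 1: slow=1, fast=2
  step 2: slow=2, fast=3
  step 3: slow=3, fast=3
  slow == fast at node 3: cycle detected

Cycle: yes


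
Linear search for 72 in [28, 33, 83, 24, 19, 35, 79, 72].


i=0: 28!=72
i=1: 33!=72
i=2: 83!=72
i=3: 24!=72
i=4: 19!=72
i=5: 35!=72
i=6: 79!=72
i=7: 72==72 found!

Found at 7, 8 comps


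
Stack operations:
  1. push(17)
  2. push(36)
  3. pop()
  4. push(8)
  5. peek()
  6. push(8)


push(17) -> [17]
push(36) -> [17, 36]
pop()->36, [17]
push(8) -> [17, 8]
peek()->8
push(8) -> [17, 8, 8]

Final stack: [17, 8, 8]


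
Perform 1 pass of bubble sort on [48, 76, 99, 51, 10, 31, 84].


Initial: [48, 76, 99, 51, 10, 31, 84]
Pass 1: [48, 76, 51, 10, 31, 84, 99] (4 swaps)

After 1 pass: [48, 76, 51, 10, 31, 84, 99]


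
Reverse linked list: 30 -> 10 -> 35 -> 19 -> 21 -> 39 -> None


Step 1: curr=30, set curr.next=prev(None) | reversed so far: 30
Step 2: curr=10, set curr.next=prev(30) | reversed so far: 10 -> 30
Step 3: curr=35, set curr.next=prev(10) | reversed so far: 35 -> 10 -> 30
Step 4: curr=19, set curr.next=prev(35) | reversed so far: 19 -> 35 -> 10 -> 30
Step 5: curr=21, set curr.next=prev(19) | reversed so far: 21 -> 19 -> 35 -> 10 -> 30
Step 6: curr=39, set curr.next=prev(21) | reversed so far: 39 -> 21 -> 19 -> 35 -> 10 -> 30

39 -> 21 -> 19 -> 35 -> 10 -> 30 -> None


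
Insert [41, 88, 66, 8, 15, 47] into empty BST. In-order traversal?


Insert 41: root
Insert 88: R from 41
Insert 66: R from 41 -> L from 88
Insert 8: L from 41
Insert 15: L from 41 -> R from 8
Insert 47: R from 41 -> L from 88 -> L from 66

In-order: [8, 15, 41, 47, 66, 88]


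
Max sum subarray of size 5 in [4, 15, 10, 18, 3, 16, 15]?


[0:5]: 50
[1:6]: 62
[2:7]: 62

Max: 62 at [1:6]


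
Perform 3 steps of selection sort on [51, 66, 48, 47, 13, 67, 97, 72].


Initial: [51, 66, 48, 47, 13, 67, 97, 72]
Step 1: min=13 at 4
  Swap: [13, 66, 48, 47, 51, 67, 97, 72]
Step 2: min=47 at 3
  Swap: [13, 47, 48, 66, 51, 67, 97, 72]
Step 3: min=48 at 2
  Swap: [13, 47, 48, 66, 51, 67, 97, 72]

After 3 steps: [13, 47, 48, 66, 51, 67, 97, 72]


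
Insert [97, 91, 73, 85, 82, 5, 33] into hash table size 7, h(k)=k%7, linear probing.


Insert 97: h=6 -> slot 6
Insert 91: h=0 -> slot 0
Insert 73: h=3 -> slot 3
Insert 85: h=1 -> slot 1
Insert 82: h=5 -> slot 5
Insert 5: h=5, 4 probes -> slot 2
Insert 33: h=5, 6 probes -> slot 4

Table: [91, 85, 5, 73, 33, 82, 97]


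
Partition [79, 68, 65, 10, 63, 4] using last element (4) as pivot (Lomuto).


Pivot: 4
Place pivot at 0: [4, 68, 65, 10, 63, 79]

Partitioned: [4, 68, 65, 10, 63, 79]


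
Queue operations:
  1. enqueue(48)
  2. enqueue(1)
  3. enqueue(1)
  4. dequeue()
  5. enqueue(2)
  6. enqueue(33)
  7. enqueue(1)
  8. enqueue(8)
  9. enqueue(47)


enqueue(48) -> [48]
enqueue(1) -> [48, 1]
enqueue(1) -> [48, 1, 1]
dequeue()->48, [1, 1]
enqueue(2) -> [1, 1, 2]
enqueue(33) -> [1, 1, 2, 33]
enqueue(1) -> [1, 1, 2, 33, 1]
enqueue(8) -> [1, 1, 2, 33, 1, 8]
enqueue(47) -> [1, 1, 2, 33, 1, 8, 47]

Final queue: [1, 1, 2, 33, 1, 8, 47]


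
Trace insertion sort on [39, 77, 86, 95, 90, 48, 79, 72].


Initial: [39, 77, 86, 95, 90, 48, 79, 72]
Insert 77: [39, 77, 86, 95, 90, 48, 79, 72]
Insert 86: [39, 77, 86, 95, 90, 48, 79, 72]
Insert 95: [39, 77, 86, 95, 90, 48, 79, 72]
Insert 90: [39, 77, 86, 90, 95, 48, 79, 72]
Insert 48: [39, 48, 77, 86, 90, 95, 79, 72]
Insert 79: [39, 48, 77, 79, 86, 90, 95, 72]
Insert 72: [39, 48, 72, 77, 79, 86, 90, 95]

Sorted: [39, 48, 72, 77, 79, 86, 90, 95]


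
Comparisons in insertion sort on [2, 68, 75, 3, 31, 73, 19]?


Algorithm: insertion sort
Input: [2, 68, 75, 3, 31, 73, 19]
Sorted: [2, 3, 19, 31, 68, 73, 75]

15


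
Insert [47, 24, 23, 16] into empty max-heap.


Insert 47: [47]
Insert 24: [47, 24]
Insert 23: [47, 24, 23]
Insert 16: [47, 24, 23, 16]

Final heap: [47, 24, 23, 16]


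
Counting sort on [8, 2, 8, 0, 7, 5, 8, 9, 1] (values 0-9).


Input: [8, 2, 8, 0, 7, 5, 8, 9, 1]
Counts: [1, 1, 1, 0, 0, 1, 0, 1, 3, 1]

Sorted: [0, 1, 2, 5, 7, 8, 8, 8, 9]


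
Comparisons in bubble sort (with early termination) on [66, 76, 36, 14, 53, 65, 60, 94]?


Algorithm: bubble sort (with early termination)
Input: [66, 76, 36, 14, 53, 65, 60, 94]
Sorted: [14, 36, 53, 60, 65, 66, 76, 94]

22


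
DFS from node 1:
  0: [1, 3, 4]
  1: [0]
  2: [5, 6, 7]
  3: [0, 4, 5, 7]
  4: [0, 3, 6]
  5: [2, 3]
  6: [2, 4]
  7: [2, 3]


Visit 1, push [0]
Visit 0, push [4, 3]
Visit 3, push [7, 5, 4]
Visit 4, push [6]
Visit 6, push [2]
Visit 2, push [7, 5]
Visit 5, push []
Visit 7, push []

DFS order: [1, 0, 3, 4, 6, 2, 5, 7]


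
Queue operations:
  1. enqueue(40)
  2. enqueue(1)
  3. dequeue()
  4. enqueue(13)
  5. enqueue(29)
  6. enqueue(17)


enqueue(40) -> [40]
enqueue(1) -> [40, 1]
dequeue()->40, [1]
enqueue(13) -> [1, 13]
enqueue(29) -> [1, 13, 29]
enqueue(17) -> [1, 13, 29, 17]

Final queue: [1, 13, 29, 17]


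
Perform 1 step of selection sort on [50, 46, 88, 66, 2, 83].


Initial: [50, 46, 88, 66, 2, 83]
Step 1: min=2 at 4
  Swap: [2, 46, 88, 66, 50, 83]

After 1 step: [2, 46, 88, 66, 50, 83]


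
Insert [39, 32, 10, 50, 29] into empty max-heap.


Insert 39: [39]
Insert 32: [39, 32]
Insert 10: [39, 32, 10]
Insert 50: [50, 39, 10, 32]
Insert 29: [50, 39, 10, 32, 29]

Final heap: [50, 39, 10, 32, 29]


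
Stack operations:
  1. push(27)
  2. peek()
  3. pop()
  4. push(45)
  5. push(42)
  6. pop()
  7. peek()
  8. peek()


push(27) -> [27]
peek()->27
pop()->27, []
push(45) -> [45]
push(42) -> [45, 42]
pop()->42, [45]
peek()->45
peek()->45

Final stack: [45]


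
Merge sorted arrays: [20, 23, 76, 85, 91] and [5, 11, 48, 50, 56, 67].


Take 5 from B
Take 11 from B
Take 20 from A
Take 23 from A
Take 48 from B
Take 50 from B
Take 56 from B
Take 67 from B

Merged: [5, 11, 20, 23, 48, 50, 56, 67, 76, 85, 91]


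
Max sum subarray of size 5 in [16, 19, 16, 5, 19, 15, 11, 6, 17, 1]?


[0:5]: 75
[1:6]: 74
[2:7]: 66
[3:8]: 56
[4:9]: 68
[5:10]: 50

Max: 75 at [0:5]


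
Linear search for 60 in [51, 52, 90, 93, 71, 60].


i=0: 51!=60
i=1: 52!=60
i=2: 90!=60
i=3: 93!=60
i=4: 71!=60
i=5: 60==60 found!

Found at 5, 6 comps


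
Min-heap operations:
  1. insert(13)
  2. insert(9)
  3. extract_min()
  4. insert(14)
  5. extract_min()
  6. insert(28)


insert(13) -> [13]
insert(9) -> [9, 13]
extract_min()->9, [13]
insert(14) -> [13, 14]
extract_min()->13, [14]
insert(28) -> [14, 28]

Final heap: [14, 28]


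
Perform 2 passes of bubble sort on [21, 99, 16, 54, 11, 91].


Initial: [21, 99, 16, 54, 11, 91]
Pass 1: [21, 16, 54, 11, 91, 99] (4 swaps)
Pass 2: [16, 21, 11, 54, 91, 99] (2 swaps)

After 2 passes: [16, 21, 11, 54, 91, 99]


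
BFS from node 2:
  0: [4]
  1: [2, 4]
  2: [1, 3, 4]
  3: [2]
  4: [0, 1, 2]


Visit 2, enqueue [1, 3, 4]
Visit 1, enqueue []
Visit 3, enqueue []
Visit 4, enqueue [0]
Visit 0, enqueue []

BFS order: [2, 1, 3, 4, 0]


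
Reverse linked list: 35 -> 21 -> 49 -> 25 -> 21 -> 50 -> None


Step 1: curr=35, set curr.next=prev(None) | reversed so far: 35
Step 2: curr=21, set curr.next=prev(35) | reversed so far: 21 -> 35
Step 3: curr=49, set curr.next=prev(21) | reversed so far: 49 -> 21 -> 35
Step 4: curr=25, set curr.next=prev(49) | reversed so far: 25 -> 49 -> 21 -> 35
Step 5: curr=21, set curr.next=prev(25) | reversed so far: 21 -> 25 -> 49 -> 21 -> 35
Step 6: curr=50, set curr.next=prev(21) | reversed so far: 50 -> 21 -> 25 -> 49 -> 21 -> 35

50 -> 21 -> 25 -> 49 -> 21 -> 35 -> None


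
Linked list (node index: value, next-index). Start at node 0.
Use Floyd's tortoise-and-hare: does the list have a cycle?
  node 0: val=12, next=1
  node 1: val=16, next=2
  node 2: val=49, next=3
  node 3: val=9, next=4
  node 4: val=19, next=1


Floyd's tortoise (slow, +1) and hare (fast, +2):
  init: slow=0, fast=0
  step 1: slow=1, fast=2
  step 2: slow=2, fast=4
  step 3: slow=3, fast=2
  step 4: slow=4, fast=4
  slow == fast at node 4: cycle detected

Cycle: yes


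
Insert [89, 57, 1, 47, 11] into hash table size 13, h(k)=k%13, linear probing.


Insert 89: h=11 -> slot 11
Insert 57: h=5 -> slot 5
Insert 1: h=1 -> slot 1
Insert 47: h=8 -> slot 8
Insert 11: h=11, 1 probes -> slot 12

Table: [None, 1, None, None, None, 57, None, None, 47, None, None, 89, 11]


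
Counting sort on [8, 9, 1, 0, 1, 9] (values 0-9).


Input: [8, 9, 1, 0, 1, 9]
Counts: [1, 2, 0, 0, 0, 0, 0, 0, 1, 2]

Sorted: [0, 1, 1, 8, 9, 9]


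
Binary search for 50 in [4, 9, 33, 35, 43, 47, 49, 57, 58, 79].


Step 1: lo=0, hi=9, mid=4, val=43
Step 2: lo=5, hi=9, mid=7, val=57
Step 3: lo=5, hi=6, mid=5, val=47
Step 4: lo=6, hi=6, mid=6, val=49

Not found


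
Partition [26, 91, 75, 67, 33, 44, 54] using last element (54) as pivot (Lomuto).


Pivot: 54
  26 <= 54: advance i (no swap)
  33 <= 54: swap -> [26, 33, 75, 67, 91, 44, 54]
  44 <= 54: swap -> [26, 33, 44, 67, 91, 75, 54]
Place pivot at 3: [26, 33, 44, 54, 91, 75, 67]

Partitioned: [26, 33, 44, 54, 91, 75, 67]


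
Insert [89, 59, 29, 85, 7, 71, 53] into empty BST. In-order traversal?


Insert 89: root
Insert 59: L from 89
Insert 29: L from 89 -> L from 59
Insert 85: L from 89 -> R from 59
Insert 7: L from 89 -> L from 59 -> L from 29
Insert 71: L from 89 -> R from 59 -> L from 85
Insert 53: L from 89 -> L from 59 -> R from 29

In-order: [7, 29, 53, 59, 71, 85, 89]


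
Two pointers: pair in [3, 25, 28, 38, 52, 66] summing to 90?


lo=0(3)+hi=5(66)=69
lo=1(25)+hi=5(66)=91
lo=1(25)+hi=4(52)=77
lo=2(28)+hi=4(52)=80
lo=3(38)+hi=4(52)=90

Yes: 38+52=90


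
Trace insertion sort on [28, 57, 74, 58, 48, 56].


Initial: [28, 57, 74, 58, 48, 56]
Insert 57: [28, 57, 74, 58, 48, 56]
Insert 74: [28, 57, 74, 58, 48, 56]
Insert 58: [28, 57, 58, 74, 48, 56]
Insert 48: [28, 48, 57, 58, 74, 56]
Insert 56: [28, 48, 56, 57, 58, 74]

Sorted: [28, 48, 56, 57, 58, 74]


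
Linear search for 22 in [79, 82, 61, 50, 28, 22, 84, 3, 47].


i=0: 79!=22
i=1: 82!=22
i=2: 61!=22
i=3: 50!=22
i=4: 28!=22
i=5: 22==22 found!

Found at 5, 6 comps


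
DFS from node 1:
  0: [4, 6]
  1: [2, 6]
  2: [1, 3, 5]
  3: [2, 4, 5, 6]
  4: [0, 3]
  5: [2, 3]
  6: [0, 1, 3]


Visit 1, push [6, 2]
Visit 2, push [5, 3]
Visit 3, push [6, 5, 4]
Visit 4, push [0]
Visit 0, push [6]
Visit 6, push []
Visit 5, push []

DFS order: [1, 2, 3, 4, 0, 6, 5]


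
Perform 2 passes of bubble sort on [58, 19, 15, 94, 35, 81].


Initial: [58, 19, 15, 94, 35, 81]
Pass 1: [19, 15, 58, 35, 81, 94] (4 swaps)
Pass 2: [15, 19, 35, 58, 81, 94] (2 swaps)

After 2 passes: [15, 19, 35, 58, 81, 94]


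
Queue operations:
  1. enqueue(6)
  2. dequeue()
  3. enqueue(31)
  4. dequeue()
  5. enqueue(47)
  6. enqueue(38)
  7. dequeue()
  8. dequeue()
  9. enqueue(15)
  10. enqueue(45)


enqueue(6) -> [6]
dequeue()->6, []
enqueue(31) -> [31]
dequeue()->31, []
enqueue(47) -> [47]
enqueue(38) -> [47, 38]
dequeue()->47, [38]
dequeue()->38, []
enqueue(15) -> [15]
enqueue(45) -> [15, 45]

Final queue: [15, 45]


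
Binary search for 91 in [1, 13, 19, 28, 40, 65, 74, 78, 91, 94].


Step 1: lo=0, hi=9, mid=4, val=40
Step 2: lo=5, hi=9, mid=7, val=78
Step 3: lo=8, hi=9, mid=8, val=91

Found at index 8


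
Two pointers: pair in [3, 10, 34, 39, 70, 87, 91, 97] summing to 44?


lo=0(3)+hi=7(97)=100
lo=0(3)+hi=6(91)=94
lo=0(3)+hi=5(87)=90
lo=0(3)+hi=4(70)=73
lo=0(3)+hi=3(39)=42
lo=1(10)+hi=3(39)=49
lo=1(10)+hi=2(34)=44

Yes: 10+34=44


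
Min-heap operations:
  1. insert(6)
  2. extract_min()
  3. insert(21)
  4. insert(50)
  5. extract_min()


insert(6) -> [6]
extract_min()->6, []
insert(21) -> [21]
insert(50) -> [21, 50]
extract_min()->21, [50]

Final heap: [50]


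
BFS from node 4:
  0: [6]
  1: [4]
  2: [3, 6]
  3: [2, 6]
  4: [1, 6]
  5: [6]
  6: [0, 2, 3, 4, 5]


Visit 4, enqueue [1, 6]
Visit 1, enqueue []
Visit 6, enqueue [0, 2, 3, 5]
Visit 0, enqueue []
Visit 2, enqueue []
Visit 3, enqueue []
Visit 5, enqueue []

BFS order: [4, 1, 6, 0, 2, 3, 5]


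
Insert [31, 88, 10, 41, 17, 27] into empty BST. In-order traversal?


Insert 31: root
Insert 88: R from 31
Insert 10: L from 31
Insert 41: R from 31 -> L from 88
Insert 17: L from 31 -> R from 10
Insert 27: L from 31 -> R from 10 -> R from 17

In-order: [10, 17, 27, 31, 41, 88]


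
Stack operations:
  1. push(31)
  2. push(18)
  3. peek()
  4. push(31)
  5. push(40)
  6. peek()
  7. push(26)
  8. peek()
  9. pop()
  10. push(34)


push(31) -> [31]
push(18) -> [31, 18]
peek()->18
push(31) -> [31, 18, 31]
push(40) -> [31, 18, 31, 40]
peek()->40
push(26) -> [31, 18, 31, 40, 26]
peek()->26
pop()->26, [31, 18, 31, 40]
push(34) -> [31, 18, 31, 40, 34]

Final stack: [31, 18, 31, 40, 34]


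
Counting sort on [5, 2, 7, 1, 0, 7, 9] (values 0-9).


Input: [5, 2, 7, 1, 0, 7, 9]
Counts: [1, 1, 1, 0, 0, 1, 0, 2, 0, 1]

Sorted: [0, 1, 2, 5, 7, 7, 9]


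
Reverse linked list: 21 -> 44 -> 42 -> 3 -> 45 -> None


Step 1: curr=21, set curr.next=prev(None) | reversed so far: 21
Step 2: curr=44, set curr.next=prev(21) | reversed so far: 44 -> 21
Step 3: curr=42, set curr.next=prev(44) | reversed so far: 42 -> 44 -> 21
Step 4: curr=3, set curr.next=prev(42) | reversed so far: 3 -> 42 -> 44 -> 21
Step 5: curr=45, set curr.next=prev(3) | reversed so far: 45 -> 3 -> 42 -> 44 -> 21

45 -> 3 -> 42 -> 44 -> 21 -> None


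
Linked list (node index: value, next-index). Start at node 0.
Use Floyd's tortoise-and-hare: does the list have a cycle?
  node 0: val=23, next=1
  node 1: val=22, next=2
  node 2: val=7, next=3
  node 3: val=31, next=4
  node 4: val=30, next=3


Floyd's tortoise (slow, +1) and hare (fast, +2):
  init: slow=0, fast=0
  step 1: slow=1, fast=2
  step 2: slow=2, fast=4
  step 3: slow=3, fast=4
  step 4: slow=4, fast=4
  slow == fast at node 4: cycle detected

Cycle: yes


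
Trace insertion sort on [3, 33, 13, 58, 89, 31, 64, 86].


Initial: [3, 33, 13, 58, 89, 31, 64, 86]
Insert 33: [3, 33, 13, 58, 89, 31, 64, 86]
Insert 13: [3, 13, 33, 58, 89, 31, 64, 86]
Insert 58: [3, 13, 33, 58, 89, 31, 64, 86]
Insert 89: [3, 13, 33, 58, 89, 31, 64, 86]
Insert 31: [3, 13, 31, 33, 58, 89, 64, 86]
Insert 64: [3, 13, 31, 33, 58, 64, 89, 86]
Insert 86: [3, 13, 31, 33, 58, 64, 86, 89]

Sorted: [3, 13, 31, 33, 58, 64, 86, 89]


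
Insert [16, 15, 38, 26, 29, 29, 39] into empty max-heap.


Insert 16: [16]
Insert 15: [16, 15]
Insert 38: [38, 15, 16]
Insert 26: [38, 26, 16, 15]
Insert 29: [38, 29, 16, 15, 26]
Insert 29: [38, 29, 29, 15, 26, 16]
Insert 39: [39, 29, 38, 15, 26, 16, 29]

Final heap: [39, 29, 38, 15, 26, 16, 29]


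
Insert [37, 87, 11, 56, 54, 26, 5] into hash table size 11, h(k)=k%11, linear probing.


Insert 37: h=4 -> slot 4
Insert 87: h=10 -> slot 10
Insert 11: h=0 -> slot 0
Insert 56: h=1 -> slot 1
Insert 54: h=10, 3 probes -> slot 2
Insert 26: h=4, 1 probes -> slot 5
Insert 5: h=5, 1 probes -> slot 6

Table: [11, 56, 54, None, 37, 26, 5, None, None, None, 87]


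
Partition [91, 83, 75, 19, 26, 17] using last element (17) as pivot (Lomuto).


Pivot: 17
Place pivot at 0: [17, 83, 75, 19, 26, 91]

Partitioned: [17, 83, 75, 19, 26, 91]


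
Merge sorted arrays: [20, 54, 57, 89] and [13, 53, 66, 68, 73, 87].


Take 13 from B
Take 20 from A
Take 53 from B
Take 54 from A
Take 57 from A
Take 66 from B
Take 68 from B
Take 73 from B
Take 87 from B

Merged: [13, 20, 53, 54, 57, 66, 68, 73, 87, 89]


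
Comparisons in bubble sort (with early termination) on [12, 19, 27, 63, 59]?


Algorithm: bubble sort (with early termination)
Input: [12, 19, 27, 63, 59]
Sorted: [12, 19, 27, 59, 63]

7


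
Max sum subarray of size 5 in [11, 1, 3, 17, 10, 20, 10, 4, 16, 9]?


[0:5]: 42
[1:6]: 51
[2:7]: 60
[3:8]: 61
[4:9]: 60
[5:10]: 59

Max: 61 at [3:8]


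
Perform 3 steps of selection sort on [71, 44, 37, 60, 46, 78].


Initial: [71, 44, 37, 60, 46, 78]
Step 1: min=37 at 2
  Swap: [37, 44, 71, 60, 46, 78]
Step 2: min=44 at 1
  Swap: [37, 44, 71, 60, 46, 78]
Step 3: min=46 at 4
  Swap: [37, 44, 46, 60, 71, 78]

After 3 steps: [37, 44, 46, 60, 71, 78]


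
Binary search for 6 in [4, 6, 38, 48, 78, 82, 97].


Step 1: lo=0, hi=6, mid=3, val=48
Step 2: lo=0, hi=2, mid=1, val=6

Found at index 1


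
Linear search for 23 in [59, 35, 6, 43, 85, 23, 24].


i=0: 59!=23
i=1: 35!=23
i=2: 6!=23
i=3: 43!=23
i=4: 85!=23
i=5: 23==23 found!

Found at 5, 6 comps


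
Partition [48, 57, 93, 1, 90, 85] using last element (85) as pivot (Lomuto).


Pivot: 85
  48 <= 85: advance i (no swap)
  57 <= 85: advance i (no swap)
  1 <= 85: swap -> [48, 57, 1, 93, 90, 85]
Place pivot at 3: [48, 57, 1, 85, 90, 93]

Partitioned: [48, 57, 1, 85, 90, 93]


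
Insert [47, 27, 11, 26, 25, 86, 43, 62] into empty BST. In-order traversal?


Insert 47: root
Insert 27: L from 47
Insert 11: L from 47 -> L from 27
Insert 26: L from 47 -> L from 27 -> R from 11
Insert 25: L from 47 -> L from 27 -> R from 11 -> L from 26
Insert 86: R from 47
Insert 43: L from 47 -> R from 27
Insert 62: R from 47 -> L from 86

In-order: [11, 25, 26, 27, 43, 47, 62, 86]


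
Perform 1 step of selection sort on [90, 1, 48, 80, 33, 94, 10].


Initial: [90, 1, 48, 80, 33, 94, 10]
Step 1: min=1 at 1
  Swap: [1, 90, 48, 80, 33, 94, 10]

After 1 step: [1, 90, 48, 80, 33, 94, 10]


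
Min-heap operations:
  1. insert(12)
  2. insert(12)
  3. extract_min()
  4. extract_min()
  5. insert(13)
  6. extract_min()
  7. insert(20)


insert(12) -> [12]
insert(12) -> [12, 12]
extract_min()->12, [12]
extract_min()->12, []
insert(13) -> [13]
extract_min()->13, []
insert(20) -> [20]

Final heap: [20]


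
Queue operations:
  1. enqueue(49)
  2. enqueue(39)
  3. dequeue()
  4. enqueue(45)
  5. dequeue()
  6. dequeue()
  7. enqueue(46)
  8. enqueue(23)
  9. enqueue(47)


enqueue(49) -> [49]
enqueue(39) -> [49, 39]
dequeue()->49, [39]
enqueue(45) -> [39, 45]
dequeue()->39, [45]
dequeue()->45, []
enqueue(46) -> [46]
enqueue(23) -> [46, 23]
enqueue(47) -> [46, 23, 47]

Final queue: [46, 23, 47]


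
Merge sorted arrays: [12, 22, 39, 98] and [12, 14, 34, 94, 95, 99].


Take 12 from A
Take 12 from B
Take 14 from B
Take 22 from A
Take 34 from B
Take 39 from A
Take 94 from B
Take 95 from B
Take 98 from A

Merged: [12, 12, 14, 22, 34, 39, 94, 95, 98, 99]


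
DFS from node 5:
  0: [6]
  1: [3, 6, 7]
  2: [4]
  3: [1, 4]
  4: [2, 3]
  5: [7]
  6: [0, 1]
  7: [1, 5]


Visit 5, push [7]
Visit 7, push [1]
Visit 1, push [6, 3]
Visit 3, push [4]
Visit 4, push [2]
Visit 2, push []
Visit 6, push [0]
Visit 0, push []

DFS order: [5, 7, 1, 3, 4, 2, 6, 0]


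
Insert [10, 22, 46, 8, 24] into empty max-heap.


Insert 10: [10]
Insert 22: [22, 10]
Insert 46: [46, 10, 22]
Insert 8: [46, 10, 22, 8]
Insert 24: [46, 24, 22, 8, 10]

Final heap: [46, 24, 22, 8, 10]


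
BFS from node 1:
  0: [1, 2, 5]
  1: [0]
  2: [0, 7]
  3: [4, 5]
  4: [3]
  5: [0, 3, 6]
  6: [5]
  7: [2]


Visit 1, enqueue [0]
Visit 0, enqueue [2, 5]
Visit 2, enqueue [7]
Visit 5, enqueue [3, 6]
Visit 7, enqueue []
Visit 3, enqueue [4]
Visit 6, enqueue []
Visit 4, enqueue []

BFS order: [1, 0, 2, 5, 7, 3, 6, 4]


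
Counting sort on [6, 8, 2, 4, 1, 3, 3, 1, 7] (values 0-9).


Input: [6, 8, 2, 4, 1, 3, 3, 1, 7]
Counts: [0, 2, 1, 2, 1, 0, 1, 1, 1, 0]

Sorted: [1, 1, 2, 3, 3, 4, 6, 7, 8]


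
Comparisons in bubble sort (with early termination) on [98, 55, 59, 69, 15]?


Algorithm: bubble sort (with early termination)
Input: [98, 55, 59, 69, 15]
Sorted: [15, 55, 59, 69, 98]

10


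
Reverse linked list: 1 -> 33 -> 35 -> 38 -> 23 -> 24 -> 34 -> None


Step 1: curr=1, set curr.next=prev(None) | reversed so far: 1
Step 2: curr=33, set curr.next=prev(1) | reversed so far: 33 -> 1
Step 3: curr=35, set curr.next=prev(33) | reversed so far: 35 -> 33 -> 1
Step 4: curr=38, set curr.next=prev(35) | reversed so far: 38 -> 35 -> 33 -> 1
Step 5: curr=23, set curr.next=prev(38) | reversed so far: 23 -> 38 -> 35 -> 33 -> 1
Step 6: curr=24, set curr.next=prev(23) | reversed so far: 24 -> 23 -> 38 -> 35 -> 33 -> 1
Step 7: curr=34, set curr.next=prev(24) | reversed so far: 34 -> 24 -> 23 -> 38 -> 35 -> 33 -> 1

34 -> 24 -> 23 -> 38 -> 35 -> 33 -> 1 -> None


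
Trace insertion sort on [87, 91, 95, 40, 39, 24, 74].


Initial: [87, 91, 95, 40, 39, 24, 74]
Insert 91: [87, 91, 95, 40, 39, 24, 74]
Insert 95: [87, 91, 95, 40, 39, 24, 74]
Insert 40: [40, 87, 91, 95, 39, 24, 74]
Insert 39: [39, 40, 87, 91, 95, 24, 74]
Insert 24: [24, 39, 40, 87, 91, 95, 74]
Insert 74: [24, 39, 40, 74, 87, 91, 95]

Sorted: [24, 39, 40, 74, 87, 91, 95]


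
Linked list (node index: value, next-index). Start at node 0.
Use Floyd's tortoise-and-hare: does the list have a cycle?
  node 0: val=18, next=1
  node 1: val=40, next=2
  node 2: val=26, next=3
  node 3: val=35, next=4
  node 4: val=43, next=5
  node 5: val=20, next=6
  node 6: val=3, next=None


Floyd's tortoise (slow, +1) and hare (fast, +2):
  init: slow=0, fast=0
  step 1: slow=1, fast=2
  step 2: slow=2, fast=4
  step 3: slow=3, fast=6
  step 4: fast -> None, no cycle

Cycle: no


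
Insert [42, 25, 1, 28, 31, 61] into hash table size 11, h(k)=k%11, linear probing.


Insert 42: h=9 -> slot 9
Insert 25: h=3 -> slot 3
Insert 1: h=1 -> slot 1
Insert 28: h=6 -> slot 6
Insert 31: h=9, 1 probes -> slot 10
Insert 61: h=6, 1 probes -> slot 7

Table: [None, 1, None, 25, None, None, 28, 61, None, 42, 31]


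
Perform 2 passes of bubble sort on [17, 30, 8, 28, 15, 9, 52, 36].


Initial: [17, 30, 8, 28, 15, 9, 52, 36]
Pass 1: [17, 8, 28, 15, 9, 30, 36, 52] (5 swaps)
Pass 2: [8, 17, 15, 9, 28, 30, 36, 52] (3 swaps)

After 2 passes: [8, 17, 15, 9, 28, 30, 36, 52]


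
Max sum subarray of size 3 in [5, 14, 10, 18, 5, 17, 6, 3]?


[0:3]: 29
[1:4]: 42
[2:5]: 33
[3:6]: 40
[4:7]: 28
[5:8]: 26

Max: 42 at [1:4]


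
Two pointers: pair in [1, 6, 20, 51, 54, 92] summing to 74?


lo=0(1)+hi=5(92)=93
lo=0(1)+hi=4(54)=55
lo=1(6)+hi=4(54)=60
lo=2(20)+hi=4(54)=74

Yes: 20+54=74


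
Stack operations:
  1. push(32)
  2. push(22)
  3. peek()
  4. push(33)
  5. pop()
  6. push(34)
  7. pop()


push(32) -> [32]
push(22) -> [32, 22]
peek()->22
push(33) -> [32, 22, 33]
pop()->33, [32, 22]
push(34) -> [32, 22, 34]
pop()->34, [32, 22]

Final stack: [32, 22]


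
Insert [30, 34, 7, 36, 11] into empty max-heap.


Insert 30: [30]
Insert 34: [34, 30]
Insert 7: [34, 30, 7]
Insert 36: [36, 34, 7, 30]
Insert 11: [36, 34, 7, 30, 11]

Final heap: [36, 34, 7, 30, 11]


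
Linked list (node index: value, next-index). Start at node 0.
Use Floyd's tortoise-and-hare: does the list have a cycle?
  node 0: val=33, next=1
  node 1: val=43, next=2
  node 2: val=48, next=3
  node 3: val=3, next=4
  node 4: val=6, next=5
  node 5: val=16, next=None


Floyd's tortoise (slow, +1) and hare (fast, +2):
  init: slow=0, fast=0
  step 1: slow=1, fast=2
  step 2: slow=2, fast=4
  step 3: fast 4->5->None, no cycle

Cycle: no


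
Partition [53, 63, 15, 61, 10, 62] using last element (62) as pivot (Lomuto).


Pivot: 62
  53 <= 62: advance i (no swap)
  15 <= 62: swap -> [53, 15, 63, 61, 10, 62]
  61 <= 62: swap -> [53, 15, 61, 63, 10, 62]
  10 <= 62: swap -> [53, 15, 61, 10, 63, 62]
Place pivot at 4: [53, 15, 61, 10, 62, 63]

Partitioned: [53, 15, 61, 10, 62, 63]


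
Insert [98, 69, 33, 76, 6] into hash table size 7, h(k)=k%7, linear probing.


Insert 98: h=0 -> slot 0
Insert 69: h=6 -> slot 6
Insert 33: h=5 -> slot 5
Insert 76: h=6, 2 probes -> slot 1
Insert 6: h=6, 3 probes -> slot 2

Table: [98, 76, 6, None, None, 33, 69]


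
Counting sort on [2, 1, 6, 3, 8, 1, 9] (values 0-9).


Input: [2, 1, 6, 3, 8, 1, 9]
Counts: [0, 2, 1, 1, 0, 0, 1, 0, 1, 1]

Sorted: [1, 1, 2, 3, 6, 8, 9]


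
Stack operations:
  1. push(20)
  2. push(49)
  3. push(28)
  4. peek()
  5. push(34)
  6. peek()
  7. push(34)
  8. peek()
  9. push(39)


push(20) -> [20]
push(49) -> [20, 49]
push(28) -> [20, 49, 28]
peek()->28
push(34) -> [20, 49, 28, 34]
peek()->34
push(34) -> [20, 49, 28, 34, 34]
peek()->34
push(39) -> [20, 49, 28, 34, 34, 39]

Final stack: [20, 49, 28, 34, 34, 39]


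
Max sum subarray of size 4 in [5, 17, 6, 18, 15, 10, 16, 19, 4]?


[0:4]: 46
[1:5]: 56
[2:6]: 49
[3:7]: 59
[4:8]: 60
[5:9]: 49

Max: 60 at [4:8]


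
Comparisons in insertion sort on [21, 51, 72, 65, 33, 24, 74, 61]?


Algorithm: insertion sort
Input: [21, 51, 72, 65, 33, 24, 74, 61]
Sorted: [21, 24, 33, 51, 61, 65, 72, 74]

18


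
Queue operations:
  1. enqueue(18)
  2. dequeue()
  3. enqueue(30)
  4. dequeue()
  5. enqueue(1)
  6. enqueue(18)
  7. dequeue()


enqueue(18) -> [18]
dequeue()->18, []
enqueue(30) -> [30]
dequeue()->30, []
enqueue(1) -> [1]
enqueue(18) -> [1, 18]
dequeue()->1, [18]

Final queue: [18]


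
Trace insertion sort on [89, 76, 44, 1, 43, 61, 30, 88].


Initial: [89, 76, 44, 1, 43, 61, 30, 88]
Insert 76: [76, 89, 44, 1, 43, 61, 30, 88]
Insert 44: [44, 76, 89, 1, 43, 61, 30, 88]
Insert 1: [1, 44, 76, 89, 43, 61, 30, 88]
Insert 43: [1, 43, 44, 76, 89, 61, 30, 88]
Insert 61: [1, 43, 44, 61, 76, 89, 30, 88]
Insert 30: [1, 30, 43, 44, 61, 76, 89, 88]
Insert 88: [1, 30, 43, 44, 61, 76, 88, 89]

Sorted: [1, 30, 43, 44, 61, 76, 88, 89]


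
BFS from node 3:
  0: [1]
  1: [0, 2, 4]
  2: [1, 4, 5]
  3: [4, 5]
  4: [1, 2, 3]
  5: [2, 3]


Visit 3, enqueue [4, 5]
Visit 4, enqueue [1, 2]
Visit 5, enqueue []
Visit 1, enqueue [0]
Visit 2, enqueue []
Visit 0, enqueue []

BFS order: [3, 4, 5, 1, 2, 0]


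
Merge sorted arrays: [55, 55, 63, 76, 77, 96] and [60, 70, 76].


Take 55 from A
Take 55 from A
Take 60 from B
Take 63 from A
Take 70 from B
Take 76 from A
Take 76 from B

Merged: [55, 55, 60, 63, 70, 76, 76, 77, 96]


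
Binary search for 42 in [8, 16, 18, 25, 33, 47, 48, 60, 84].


Step 1: lo=0, hi=8, mid=4, val=33
Step 2: lo=5, hi=8, mid=6, val=48
Step 3: lo=5, hi=5, mid=5, val=47

Not found


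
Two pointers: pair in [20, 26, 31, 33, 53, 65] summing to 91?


lo=0(20)+hi=5(65)=85
lo=1(26)+hi=5(65)=91

Yes: 26+65=91


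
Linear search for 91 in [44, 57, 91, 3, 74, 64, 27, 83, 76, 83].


i=0: 44!=91
i=1: 57!=91
i=2: 91==91 found!

Found at 2, 3 comps


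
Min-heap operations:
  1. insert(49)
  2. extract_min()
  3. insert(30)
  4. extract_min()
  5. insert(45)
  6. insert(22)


insert(49) -> [49]
extract_min()->49, []
insert(30) -> [30]
extract_min()->30, []
insert(45) -> [45]
insert(22) -> [22, 45]

Final heap: [22, 45]


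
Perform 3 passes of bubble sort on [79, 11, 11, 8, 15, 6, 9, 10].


Initial: [79, 11, 11, 8, 15, 6, 9, 10]
Pass 1: [11, 11, 8, 15, 6, 9, 10, 79] (7 swaps)
Pass 2: [11, 8, 11, 6, 9, 10, 15, 79] (4 swaps)
Pass 3: [8, 11, 6, 9, 10, 11, 15, 79] (4 swaps)

After 3 passes: [8, 11, 6, 9, 10, 11, 15, 79]


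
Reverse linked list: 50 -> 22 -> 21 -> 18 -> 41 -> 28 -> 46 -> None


Step 1: curr=50, set curr.next=prev(None) | reversed so far: 50
Step 2: curr=22, set curr.next=prev(50) | reversed so far: 22 -> 50
Step 3: curr=21, set curr.next=prev(22) | reversed so far: 21 -> 22 -> 50
Step 4: curr=18, set curr.next=prev(21) | reversed so far: 18 -> 21 -> 22 -> 50
Step 5: curr=41, set curr.next=prev(18) | reversed so far: 41 -> 18 -> 21 -> 22 -> 50
Step 6: curr=28, set curr.next=prev(41) | reversed so far: 28 -> 41 -> 18 -> 21 -> 22 -> 50
Step 7: curr=46, set curr.next=prev(28) | reversed so far: 46 -> 28 -> 41 -> 18 -> 21 -> 22 -> 50

46 -> 28 -> 41 -> 18 -> 21 -> 22 -> 50 -> None


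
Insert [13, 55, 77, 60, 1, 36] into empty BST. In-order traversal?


Insert 13: root
Insert 55: R from 13
Insert 77: R from 13 -> R from 55
Insert 60: R from 13 -> R from 55 -> L from 77
Insert 1: L from 13
Insert 36: R from 13 -> L from 55

In-order: [1, 13, 36, 55, 60, 77]


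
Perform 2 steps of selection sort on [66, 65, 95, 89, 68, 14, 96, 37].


Initial: [66, 65, 95, 89, 68, 14, 96, 37]
Step 1: min=14 at 5
  Swap: [14, 65, 95, 89, 68, 66, 96, 37]
Step 2: min=37 at 7
  Swap: [14, 37, 95, 89, 68, 66, 96, 65]

After 2 steps: [14, 37, 95, 89, 68, 66, 96, 65]


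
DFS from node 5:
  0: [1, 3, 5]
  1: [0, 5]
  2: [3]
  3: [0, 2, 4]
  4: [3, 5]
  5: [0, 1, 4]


Visit 5, push [4, 1, 0]
Visit 0, push [3, 1]
Visit 1, push []
Visit 3, push [4, 2]
Visit 2, push []
Visit 4, push []

DFS order: [5, 0, 1, 3, 2, 4]


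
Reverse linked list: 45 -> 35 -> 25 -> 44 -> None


Step 1: curr=45, set curr.next=prev(None) | reversed so far: 45
Step 2: curr=35, set curr.next=prev(45) | reversed so far: 35 -> 45
Step 3: curr=25, set curr.next=prev(35) | reversed so far: 25 -> 35 -> 45
Step 4: curr=44, set curr.next=prev(25) | reversed so far: 44 -> 25 -> 35 -> 45

44 -> 25 -> 35 -> 45 -> None


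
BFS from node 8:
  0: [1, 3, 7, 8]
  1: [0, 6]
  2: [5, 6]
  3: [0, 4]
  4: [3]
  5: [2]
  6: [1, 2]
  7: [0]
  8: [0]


Visit 8, enqueue [0]
Visit 0, enqueue [1, 3, 7]
Visit 1, enqueue [6]
Visit 3, enqueue [4]
Visit 7, enqueue []
Visit 6, enqueue [2]
Visit 4, enqueue []
Visit 2, enqueue [5]
Visit 5, enqueue []

BFS order: [8, 0, 1, 3, 7, 6, 4, 2, 5]


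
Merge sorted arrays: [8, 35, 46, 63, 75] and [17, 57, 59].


Take 8 from A
Take 17 from B
Take 35 from A
Take 46 from A
Take 57 from B
Take 59 from B

Merged: [8, 17, 35, 46, 57, 59, 63, 75]


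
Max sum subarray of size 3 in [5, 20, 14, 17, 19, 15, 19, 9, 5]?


[0:3]: 39
[1:4]: 51
[2:5]: 50
[3:6]: 51
[4:7]: 53
[5:8]: 43
[6:9]: 33

Max: 53 at [4:7]


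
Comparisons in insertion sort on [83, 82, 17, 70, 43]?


Algorithm: insertion sort
Input: [83, 82, 17, 70, 43]
Sorted: [17, 43, 70, 82, 83]

10


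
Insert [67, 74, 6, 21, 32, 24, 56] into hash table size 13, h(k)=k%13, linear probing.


Insert 67: h=2 -> slot 2
Insert 74: h=9 -> slot 9
Insert 6: h=6 -> slot 6
Insert 21: h=8 -> slot 8
Insert 32: h=6, 1 probes -> slot 7
Insert 24: h=11 -> slot 11
Insert 56: h=4 -> slot 4

Table: [None, None, 67, None, 56, None, 6, 32, 21, 74, None, 24, None]


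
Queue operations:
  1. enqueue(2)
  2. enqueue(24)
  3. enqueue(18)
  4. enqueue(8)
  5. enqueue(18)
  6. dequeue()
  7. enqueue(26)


enqueue(2) -> [2]
enqueue(24) -> [2, 24]
enqueue(18) -> [2, 24, 18]
enqueue(8) -> [2, 24, 18, 8]
enqueue(18) -> [2, 24, 18, 8, 18]
dequeue()->2, [24, 18, 8, 18]
enqueue(26) -> [24, 18, 8, 18, 26]

Final queue: [24, 18, 8, 18, 26]


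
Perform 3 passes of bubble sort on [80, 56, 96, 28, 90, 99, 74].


Initial: [80, 56, 96, 28, 90, 99, 74]
Pass 1: [56, 80, 28, 90, 96, 74, 99] (4 swaps)
Pass 2: [56, 28, 80, 90, 74, 96, 99] (2 swaps)
Pass 3: [28, 56, 80, 74, 90, 96, 99] (2 swaps)

After 3 passes: [28, 56, 80, 74, 90, 96, 99]


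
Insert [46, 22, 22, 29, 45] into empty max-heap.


Insert 46: [46]
Insert 22: [46, 22]
Insert 22: [46, 22, 22]
Insert 29: [46, 29, 22, 22]
Insert 45: [46, 45, 22, 22, 29]

Final heap: [46, 45, 22, 22, 29]


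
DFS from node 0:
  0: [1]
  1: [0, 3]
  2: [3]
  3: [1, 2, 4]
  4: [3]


Visit 0, push [1]
Visit 1, push [3]
Visit 3, push [4, 2]
Visit 2, push []
Visit 4, push []

DFS order: [0, 1, 3, 2, 4]


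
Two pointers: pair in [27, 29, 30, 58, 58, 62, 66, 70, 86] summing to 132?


lo=0(27)+hi=8(86)=113
lo=1(29)+hi=8(86)=115
lo=2(30)+hi=8(86)=116
lo=3(58)+hi=8(86)=144
lo=3(58)+hi=7(70)=128
lo=4(58)+hi=7(70)=128
lo=5(62)+hi=7(70)=132

Yes: 62+70=132


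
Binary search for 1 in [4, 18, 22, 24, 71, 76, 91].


Step 1: lo=0, hi=6, mid=3, val=24
Step 2: lo=0, hi=2, mid=1, val=18
Step 3: lo=0, hi=0, mid=0, val=4

Not found


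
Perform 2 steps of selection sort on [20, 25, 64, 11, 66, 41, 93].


Initial: [20, 25, 64, 11, 66, 41, 93]
Step 1: min=11 at 3
  Swap: [11, 25, 64, 20, 66, 41, 93]
Step 2: min=20 at 3
  Swap: [11, 20, 64, 25, 66, 41, 93]

After 2 steps: [11, 20, 64, 25, 66, 41, 93]


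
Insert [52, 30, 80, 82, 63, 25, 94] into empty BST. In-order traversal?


Insert 52: root
Insert 30: L from 52
Insert 80: R from 52
Insert 82: R from 52 -> R from 80
Insert 63: R from 52 -> L from 80
Insert 25: L from 52 -> L from 30
Insert 94: R from 52 -> R from 80 -> R from 82

In-order: [25, 30, 52, 63, 80, 82, 94]


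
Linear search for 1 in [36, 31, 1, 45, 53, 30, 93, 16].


i=0: 36!=1
i=1: 31!=1
i=2: 1==1 found!

Found at 2, 3 comps


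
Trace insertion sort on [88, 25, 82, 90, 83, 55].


Initial: [88, 25, 82, 90, 83, 55]
Insert 25: [25, 88, 82, 90, 83, 55]
Insert 82: [25, 82, 88, 90, 83, 55]
Insert 90: [25, 82, 88, 90, 83, 55]
Insert 83: [25, 82, 83, 88, 90, 55]
Insert 55: [25, 55, 82, 83, 88, 90]

Sorted: [25, 55, 82, 83, 88, 90]


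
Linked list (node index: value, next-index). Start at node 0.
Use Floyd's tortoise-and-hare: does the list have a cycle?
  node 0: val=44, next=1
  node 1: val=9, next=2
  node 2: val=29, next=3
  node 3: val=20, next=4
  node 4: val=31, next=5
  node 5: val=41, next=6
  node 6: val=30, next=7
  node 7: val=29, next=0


Floyd's tortoise (slow, +1) and hare (fast, +2):
  init: slow=0, fast=0
  step 1: slow=1, fast=2
  step 2: slow=2, fast=4
  step 3: slow=3, fast=6
  step 4: slow=4, fast=0
  step 5: slow=5, fast=2
  step 6: slow=6, fast=4
  step 7: slow=7, fast=6
  step 8: slow=0, fast=0
  slow == fast at node 0: cycle detected

Cycle: yes


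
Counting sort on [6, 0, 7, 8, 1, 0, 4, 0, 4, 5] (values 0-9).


Input: [6, 0, 7, 8, 1, 0, 4, 0, 4, 5]
Counts: [3, 1, 0, 0, 2, 1, 1, 1, 1, 0]

Sorted: [0, 0, 0, 1, 4, 4, 5, 6, 7, 8]


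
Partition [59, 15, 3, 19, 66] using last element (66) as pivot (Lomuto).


Pivot: 66
  59 <= 66: advance i (no swap)
  15 <= 66: advance i (no swap)
  3 <= 66: advance i (no swap)
  19 <= 66: advance i (no swap)
Place pivot at 4: [59, 15, 3, 19, 66]

Partitioned: [59, 15, 3, 19, 66]


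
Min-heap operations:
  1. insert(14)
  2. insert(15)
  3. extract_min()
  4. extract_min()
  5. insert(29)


insert(14) -> [14]
insert(15) -> [14, 15]
extract_min()->14, [15]
extract_min()->15, []
insert(29) -> [29]

Final heap: [29]


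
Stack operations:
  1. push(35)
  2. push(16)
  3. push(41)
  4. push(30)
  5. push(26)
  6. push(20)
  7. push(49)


push(35) -> [35]
push(16) -> [35, 16]
push(41) -> [35, 16, 41]
push(30) -> [35, 16, 41, 30]
push(26) -> [35, 16, 41, 30, 26]
push(20) -> [35, 16, 41, 30, 26, 20]
push(49) -> [35, 16, 41, 30, 26, 20, 49]

Final stack: [35, 16, 41, 30, 26, 20, 49]


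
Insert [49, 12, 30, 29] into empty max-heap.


Insert 49: [49]
Insert 12: [49, 12]
Insert 30: [49, 12, 30]
Insert 29: [49, 29, 30, 12]

Final heap: [49, 29, 30, 12]


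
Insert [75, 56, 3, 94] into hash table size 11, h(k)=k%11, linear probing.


Insert 75: h=9 -> slot 9
Insert 56: h=1 -> slot 1
Insert 3: h=3 -> slot 3
Insert 94: h=6 -> slot 6

Table: [None, 56, None, 3, None, None, 94, None, None, 75, None]


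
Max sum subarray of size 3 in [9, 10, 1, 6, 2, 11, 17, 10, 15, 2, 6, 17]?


[0:3]: 20
[1:4]: 17
[2:5]: 9
[3:6]: 19
[4:7]: 30
[5:8]: 38
[6:9]: 42
[7:10]: 27
[8:11]: 23
[9:12]: 25

Max: 42 at [6:9]


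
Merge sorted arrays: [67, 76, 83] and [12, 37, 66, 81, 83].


Take 12 from B
Take 37 from B
Take 66 from B
Take 67 from A
Take 76 from A
Take 81 from B
Take 83 from A

Merged: [12, 37, 66, 67, 76, 81, 83, 83]


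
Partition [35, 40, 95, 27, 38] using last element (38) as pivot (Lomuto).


Pivot: 38
  35 <= 38: advance i (no swap)
  27 <= 38: swap -> [35, 27, 95, 40, 38]
Place pivot at 2: [35, 27, 38, 40, 95]

Partitioned: [35, 27, 38, 40, 95]


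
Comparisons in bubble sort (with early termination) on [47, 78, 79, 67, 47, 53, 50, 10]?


Algorithm: bubble sort (with early termination)
Input: [47, 78, 79, 67, 47, 53, 50, 10]
Sorted: [10, 47, 47, 50, 53, 67, 78, 79]

28


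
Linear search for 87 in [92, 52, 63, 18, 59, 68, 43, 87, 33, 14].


i=0: 92!=87
i=1: 52!=87
i=2: 63!=87
i=3: 18!=87
i=4: 59!=87
i=5: 68!=87
i=6: 43!=87
i=7: 87==87 found!

Found at 7, 8 comps


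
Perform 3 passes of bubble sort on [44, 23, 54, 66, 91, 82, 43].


Initial: [44, 23, 54, 66, 91, 82, 43]
Pass 1: [23, 44, 54, 66, 82, 43, 91] (3 swaps)
Pass 2: [23, 44, 54, 66, 43, 82, 91] (1 swaps)
Pass 3: [23, 44, 54, 43, 66, 82, 91] (1 swaps)

After 3 passes: [23, 44, 54, 43, 66, 82, 91]


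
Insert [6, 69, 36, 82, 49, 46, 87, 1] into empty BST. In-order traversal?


Insert 6: root
Insert 69: R from 6
Insert 36: R from 6 -> L from 69
Insert 82: R from 6 -> R from 69
Insert 49: R from 6 -> L from 69 -> R from 36
Insert 46: R from 6 -> L from 69 -> R from 36 -> L from 49
Insert 87: R from 6 -> R from 69 -> R from 82
Insert 1: L from 6

In-order: [1, 6, 36, 46, 49, 69, 82, 87]


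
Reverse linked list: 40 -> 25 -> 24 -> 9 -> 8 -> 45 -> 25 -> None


Step 1: curr=40, set curr.next=prev(None) | reversed so far: 40
Step 2: curr=25, set curr.next=prev(40) | reversed so far: 25 -> 40
Step 3: curr=24, set curr.next=prev(25) | reversed so far: 24 -> 25 -> 40
Step 4: curr=9, set curr.next=prev(24) | reversed so far: 9 -> 24 -> 25 -> 40
Step 5: curr=8, set curr.next=prev(9) | reversed so far: 8 -> 9 -> 24 -> 25 -> 40
Step 6: curr=45, set curr.next=prev(8) | reversed so far: 45 -> 8 -> 9 -> 24 -> 25 -> 40
Step 7: curr=25, set curr.next=prev(45) | reversed so far: 25 -> 45 -> 8 -> 9 -> 24 -> 25 -> 40

25 -> 45 -> 8 -> 9 -> 24 -> 25 -> 40 -> None


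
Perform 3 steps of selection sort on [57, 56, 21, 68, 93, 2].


Initial: [57, 56, 21, 68, 93, 2]
Step 1: min=2 at 5
  Swap: [2, 56, 21, 68, 93, 57]
Step 2: min=21 at 2
  Swap: [2, 21, 56, 68, 93, 57]
Step 3: min=56 at 2
  Swap: [2, 21, 56, 68, 93, 57]

After 3 steps: [2, 21, 56, 68, 93, 57]


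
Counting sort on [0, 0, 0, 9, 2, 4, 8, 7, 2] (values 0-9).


Input: [0, 0, 0, 9, 2, 4, 8, 7, 2]
Counts: [3, 0, 2, 0, 1, 0, 0, 1, 1, 1]

Sorted: [0, 0, 0, 2, 2, 4, 7, 8, 9]


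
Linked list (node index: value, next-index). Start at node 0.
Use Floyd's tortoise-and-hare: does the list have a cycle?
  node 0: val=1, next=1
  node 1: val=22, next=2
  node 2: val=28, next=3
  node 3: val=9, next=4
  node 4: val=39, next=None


Floyd's tortoise (slow, +1) and hare (fast, +2):
  init: slow=0, fast=0
  step 1: slow=1, fast=2
  step 2: slow=2, fast=4
  step 3: fast -> None, no cycle

Cycle: no


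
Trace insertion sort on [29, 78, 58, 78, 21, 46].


Initial: [29, 78, 58, 78, 21, 46]
Insert 78: [29, 78, 58, 78, 21, 46]
Insert 58: [29, 58, 78, 78, 21, 46]
Insert 78: [29, 58, 78, 78, 21, 46]
Insert 21: [21, 29, 58, 78, 78, 46]
Insert 46: [21, 29, 46, 58, 78, 78]

Sorted: [21, 29, 46, 58, 78, 78]


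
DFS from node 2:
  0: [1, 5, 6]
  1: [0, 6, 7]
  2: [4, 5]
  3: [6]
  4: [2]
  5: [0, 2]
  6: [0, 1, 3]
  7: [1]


Visit 2, push [5, 4]
Visit 4, push []
Visit 5, push [0]
Visit 0, push [6, 1]
Visit 1, push [7, 6]
Visit 6, push [3]
Visit 3, push []
Visit 7, push []

DFS order: [2, 4, 5, 0, 1, 6, 3, 7]
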